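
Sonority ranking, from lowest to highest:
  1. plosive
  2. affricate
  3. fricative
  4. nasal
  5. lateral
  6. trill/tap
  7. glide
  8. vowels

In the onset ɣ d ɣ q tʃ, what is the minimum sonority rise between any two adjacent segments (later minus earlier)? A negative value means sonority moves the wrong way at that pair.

/ɣ/ is a fricative (sonority 3).
/d/ is a plosive (sonority 1).
/ɣ/ is a fricative (sonority 3).
/q/ is a plosive (sonority 1).
/tʃ/ is an affricate (sonority 2).
/ɣ/→/d/: change -2.
/d/→/ɣ/: change +2.
/ɣ/→/q/: change -2.
/q/→/tʃ/: change +1.
Minimum = -2.

-2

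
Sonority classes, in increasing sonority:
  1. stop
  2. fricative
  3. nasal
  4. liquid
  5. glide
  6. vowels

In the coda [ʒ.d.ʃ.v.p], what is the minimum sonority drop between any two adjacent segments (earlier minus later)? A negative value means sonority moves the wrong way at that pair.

-1

/ʒ/ is a fricative (sonority 2).
/d/ is a stop (sonority 1).
/ʃ/ is a fricative (sonority 2).
/v/ is a fricative (sonority 2).
/p/ is a stop (sonority 1).
/ʒ/→/d/: change +1.
/d/→/ʃ/: change -1.
/ʃ/→/v/: change +0.
/v/→/p/: change +1.
Minimum = -1.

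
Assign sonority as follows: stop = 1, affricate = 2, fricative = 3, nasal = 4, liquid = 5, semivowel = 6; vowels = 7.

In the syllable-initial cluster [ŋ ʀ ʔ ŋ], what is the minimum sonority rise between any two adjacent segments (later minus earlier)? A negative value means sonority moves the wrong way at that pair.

-4

/ŋ/ — nasal, sonority 4.
/ʀ/ — liquid, sonority 5.
/ʔ/ — stop, sonority 1.
/ŋ/ — nasal, sonority 4.
/ŋ/→/ʀ/: change +1.
/ʀ/→/ʔ/: change -4.
/ʔ/→/ŋ/: change +3.
Minimum = -4.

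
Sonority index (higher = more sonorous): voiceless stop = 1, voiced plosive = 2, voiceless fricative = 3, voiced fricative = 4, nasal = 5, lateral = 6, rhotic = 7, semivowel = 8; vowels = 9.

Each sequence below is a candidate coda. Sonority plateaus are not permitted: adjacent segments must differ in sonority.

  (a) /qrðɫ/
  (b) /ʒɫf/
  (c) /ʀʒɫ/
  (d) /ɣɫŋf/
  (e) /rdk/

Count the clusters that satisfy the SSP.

(a) sonority 1-7-4-6: ill-formed.
(b) sonority 4-6-3: ill-formed.
(c) sonority 7-4-6: ill-formed.
(d) sonority 4-6-5-3: ill-formed.
(e) sonority 7-2-1: well-formed.

1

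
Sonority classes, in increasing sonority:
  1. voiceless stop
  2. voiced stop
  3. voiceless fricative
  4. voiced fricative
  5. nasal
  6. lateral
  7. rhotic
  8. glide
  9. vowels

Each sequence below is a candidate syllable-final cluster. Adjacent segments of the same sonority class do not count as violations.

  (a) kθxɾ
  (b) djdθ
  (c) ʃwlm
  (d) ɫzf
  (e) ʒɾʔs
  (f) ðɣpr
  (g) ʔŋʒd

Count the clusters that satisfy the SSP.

1

(a) 1-3-3-7 → violates
(b) 2-8-2-3 → violates
(c) 3-8-6-5 → violates
(d) 6-4-3 → obeys
(e) 4-7-1-3 → violates
(f) 4-4-1-7 → violates
(g) 1-5-4-2 → violates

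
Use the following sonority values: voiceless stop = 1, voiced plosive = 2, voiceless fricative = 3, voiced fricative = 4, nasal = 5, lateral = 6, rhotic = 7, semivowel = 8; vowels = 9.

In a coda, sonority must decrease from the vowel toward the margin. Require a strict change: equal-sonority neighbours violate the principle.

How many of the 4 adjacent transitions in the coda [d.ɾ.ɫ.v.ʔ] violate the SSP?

1

/d/: voiced plosive = 2.
/ɾ/: rhotic = 7.
/ɫ/: lateral = 6.
/v/: voiced fricative = 4.
/ʔ/: voiceless stop = 1.
/d/→/ɾ/: 2→7 (does not fall) — violation.
/ɾ/→/ɫ/: 7→6 (falls) — ok.
/ɫ/→/v/: 6→4 (falls) — ok.
/v/→/ʔ/: 4→1 (falls) — ok.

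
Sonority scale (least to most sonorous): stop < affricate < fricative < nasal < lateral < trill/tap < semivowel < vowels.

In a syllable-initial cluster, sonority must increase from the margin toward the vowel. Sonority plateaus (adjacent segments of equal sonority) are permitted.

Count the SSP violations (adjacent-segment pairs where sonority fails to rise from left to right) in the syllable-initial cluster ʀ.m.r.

1

/ʀ/: trill/tap = 6.
/m/: nasal = 4.
/r/: trill/tap = 6.
/ʀ/→/m/: 6→4 (does not rise) — violation.
/m/→/r/: 4→6 (rises) — ok.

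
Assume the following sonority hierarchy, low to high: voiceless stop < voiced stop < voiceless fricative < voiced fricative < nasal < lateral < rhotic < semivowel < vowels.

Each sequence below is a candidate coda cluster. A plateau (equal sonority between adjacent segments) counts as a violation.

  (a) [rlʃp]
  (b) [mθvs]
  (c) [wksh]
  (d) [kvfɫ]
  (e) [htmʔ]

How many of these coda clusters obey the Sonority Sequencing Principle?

(a) [rlʃp]: profile 7-6-3-1 — obeys.
(b) [mθvs]: profile 5-3-4-3 — violates.
(c) [wksh]: profile 8-1-3-3 — violates.
(d) [kvfɫ]: profile 1-4-3-6 — violates.
(e) [htmʔ]: profile 3-1-5-1 — violates.

1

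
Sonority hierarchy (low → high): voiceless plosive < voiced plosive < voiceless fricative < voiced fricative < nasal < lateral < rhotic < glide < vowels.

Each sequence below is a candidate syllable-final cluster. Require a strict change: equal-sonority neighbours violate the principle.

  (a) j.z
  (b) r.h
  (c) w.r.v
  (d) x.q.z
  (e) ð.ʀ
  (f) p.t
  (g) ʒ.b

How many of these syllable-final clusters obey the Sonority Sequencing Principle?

4

(a) 8-4 → obeys
(b) 7-3 → obeys
(c) 8-7-4 → obeys
(d) 3-1-4 → violates
(e) 4-7 → violates
(f) 1-1 → violates
(g) 4-2 → obeys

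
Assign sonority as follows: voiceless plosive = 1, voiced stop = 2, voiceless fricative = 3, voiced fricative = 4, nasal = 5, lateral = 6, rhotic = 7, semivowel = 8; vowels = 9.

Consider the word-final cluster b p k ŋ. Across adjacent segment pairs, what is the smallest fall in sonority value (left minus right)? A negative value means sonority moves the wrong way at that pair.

/b/: voiced stop = 2.
/p/: voiceless plosive = 1.
/k/: voiceless plosive = 1.
/ŋ/: nasal = 5.
/b/→/p/: change +1.
/p/→/k/: change +0.
/k/→/ŋ/: change -4.
Minimum = -4.

-4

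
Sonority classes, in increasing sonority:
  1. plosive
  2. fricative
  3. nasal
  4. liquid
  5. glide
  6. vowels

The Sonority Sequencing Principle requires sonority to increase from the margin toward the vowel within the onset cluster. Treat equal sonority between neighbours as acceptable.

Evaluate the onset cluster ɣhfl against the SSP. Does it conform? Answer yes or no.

/ɣ/ — fricative, sonority 2.
/h/ — fricative, sonority 2.
/f/ — fricative, sonority 2.
/l/ — liquid, sonority 4.
The profile 2-2-2-4 is non-decreasing (plateaus allowed), so the onset cluster satisfies the SSP.

yes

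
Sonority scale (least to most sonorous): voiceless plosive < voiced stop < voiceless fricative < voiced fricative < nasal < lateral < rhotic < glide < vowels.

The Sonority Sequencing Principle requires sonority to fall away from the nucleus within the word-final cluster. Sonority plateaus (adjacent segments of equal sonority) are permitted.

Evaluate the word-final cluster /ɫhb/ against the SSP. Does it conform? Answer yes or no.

yes

/ɫ/ — lateral, sonority 6.
/h/ — voiceless fricative, sonority 3.
/b/ — voiced stop, sonority 2.
The profile 6-3-2 strictly falls, so the word-final cluster satisfies the SSP.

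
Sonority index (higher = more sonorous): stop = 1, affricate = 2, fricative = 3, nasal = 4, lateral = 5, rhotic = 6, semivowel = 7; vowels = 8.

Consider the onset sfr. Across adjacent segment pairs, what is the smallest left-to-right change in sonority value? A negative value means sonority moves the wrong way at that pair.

/s/: fricative = 3.
/f/: fricative = 3.
/r/: rhotic = 6.
/s/→/f/: change +0.
/f/→/r/: change +3.
Minimum = 0.

0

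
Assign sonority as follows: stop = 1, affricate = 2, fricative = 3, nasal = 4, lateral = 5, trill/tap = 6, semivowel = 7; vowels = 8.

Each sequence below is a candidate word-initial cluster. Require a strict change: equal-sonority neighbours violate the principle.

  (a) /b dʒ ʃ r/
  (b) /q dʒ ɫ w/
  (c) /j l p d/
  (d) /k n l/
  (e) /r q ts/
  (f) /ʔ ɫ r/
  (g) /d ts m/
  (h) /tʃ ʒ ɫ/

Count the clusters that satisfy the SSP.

6

(a) 1-2-3-6 → obeys
(b) 1-2-5-7 → obeys
(c) 7-5-1-1 → violates
(d) 1-4-5 → obeys
(e) 6-1-2 → violates
(f) 1-5-6 → obeys
(g) 1-2-4 → obeys
(h) 2-3-5 → obeys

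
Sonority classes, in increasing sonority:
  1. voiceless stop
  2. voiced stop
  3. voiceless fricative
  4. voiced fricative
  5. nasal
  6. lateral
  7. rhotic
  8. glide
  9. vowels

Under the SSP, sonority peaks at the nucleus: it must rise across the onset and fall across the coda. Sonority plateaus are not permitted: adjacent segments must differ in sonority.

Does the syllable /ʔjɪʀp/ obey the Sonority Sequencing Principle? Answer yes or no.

yes

Onset: /ʔ/ is a voiceless stop (sonority 1), /j/ is a glide (sonority 8); then the nucleus /ɪ/ (sonority 9).
Onset profile 1-8-9 — rises to the nucleus.
Coda: /ʀ/ is a rhotic (sonority 7), /p/ is a voiceless stop (sonority 1).
Coda profile 9-7-1 — falls from the nucleus.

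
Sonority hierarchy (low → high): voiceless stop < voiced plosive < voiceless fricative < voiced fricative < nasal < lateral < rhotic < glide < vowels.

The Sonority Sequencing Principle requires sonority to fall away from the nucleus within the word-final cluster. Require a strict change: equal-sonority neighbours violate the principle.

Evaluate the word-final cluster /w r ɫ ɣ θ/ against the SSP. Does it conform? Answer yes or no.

/w/ is a glide (sonority 8).
/r/ is a rhotic (sonority 7).
/ɫ/ is a lateral (sonority 6).
/ɣ/ is a voiced fricative (sonority 4).
/θ/ is a voiceless fricative (sonority 3).
The profile 8-7-6-4-3 strictly falls, so the word-final cluster satisfies the SSP.

yes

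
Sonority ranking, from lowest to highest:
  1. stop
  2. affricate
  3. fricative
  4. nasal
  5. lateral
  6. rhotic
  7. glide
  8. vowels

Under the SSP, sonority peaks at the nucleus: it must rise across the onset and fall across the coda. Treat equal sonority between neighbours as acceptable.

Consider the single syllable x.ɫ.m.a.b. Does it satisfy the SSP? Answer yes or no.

no

Onset: /x/ is a fricative (sonority 3), /ɫ/ is a lateral (sonority 5), /m/ is a nasal (sonority 4); then the nucleus /a/ (sonority 8).
Onset profile 3-5-4-8 — does not rise throughout.
Coda: /b/ is a stop (sonority 1).
Coda profile 8-1 — falls from the nucleus.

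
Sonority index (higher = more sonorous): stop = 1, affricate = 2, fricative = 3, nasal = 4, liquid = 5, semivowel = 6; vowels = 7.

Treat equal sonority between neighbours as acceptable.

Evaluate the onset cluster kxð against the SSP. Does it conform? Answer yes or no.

yes

/k/ is a stop (sonority 1).
/x/ is a fricative (sonority 3).
/ð/ is a fricative (sonority 3).
The profile 1-3-3 is non-decreasing (plateaus allowed), so the onset cluster satisfies the SSP.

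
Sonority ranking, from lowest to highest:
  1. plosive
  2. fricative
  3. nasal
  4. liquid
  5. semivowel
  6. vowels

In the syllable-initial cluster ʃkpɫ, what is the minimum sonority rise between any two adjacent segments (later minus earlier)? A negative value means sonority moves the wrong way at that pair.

-1

/ʃ/ — fricative, sonority 2.
/k/ — plosive, sonority 1.
/p/ — plosive, sonority 1.
/ɫ/ — liquid, sonority 4.
/ʃ/→/k/: change -1.
/k/→/p/: change +0.
/p/→/ɫ/: change +3.
Minimum = -1.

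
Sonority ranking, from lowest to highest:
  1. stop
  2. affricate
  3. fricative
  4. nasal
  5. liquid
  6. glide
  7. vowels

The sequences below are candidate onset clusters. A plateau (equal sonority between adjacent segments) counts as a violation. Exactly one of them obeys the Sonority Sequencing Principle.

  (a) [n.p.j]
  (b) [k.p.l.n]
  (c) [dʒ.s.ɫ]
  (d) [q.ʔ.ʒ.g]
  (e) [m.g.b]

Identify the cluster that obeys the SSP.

c

(a) 4-1-6 → violates
(b) 1-1-5-4 → violates
(c) 2-3-5 → obeys
(d) 1-1-3-1 → violates
(e) 4-1-1 → violates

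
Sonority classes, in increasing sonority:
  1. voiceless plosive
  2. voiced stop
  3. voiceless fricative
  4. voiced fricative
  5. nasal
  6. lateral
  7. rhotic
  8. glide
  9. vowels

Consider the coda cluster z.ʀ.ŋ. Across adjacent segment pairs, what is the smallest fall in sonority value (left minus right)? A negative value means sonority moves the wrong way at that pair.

-3

/z/ is a voiced fricative (sonority 4).
/ʀ/ is a rhotic (sonority 7).
/ŋ/ is a nasal (sonority 5).
/z/→/ʀ/: change -3.
/ʀ/→/ŋ/: change +2.
Minimum = -3.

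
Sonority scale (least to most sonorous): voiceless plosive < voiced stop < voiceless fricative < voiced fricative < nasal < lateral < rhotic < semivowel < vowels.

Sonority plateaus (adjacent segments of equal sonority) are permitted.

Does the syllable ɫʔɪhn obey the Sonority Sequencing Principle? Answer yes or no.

no

Onset: /ɫ/ is a lateral (sonority 6), /ʔ/ is a voiceless plosive (sonority 1); then the nucleus /ɪ/ (sonority 9).
Onset profile 6-1-9 — does not rise throughout.
Coda: /h/ is a voiceless fricative (sonority 3), /n/ is a nasal (sonority 5).
Coda profile 9-3-5 — does not fall throughout.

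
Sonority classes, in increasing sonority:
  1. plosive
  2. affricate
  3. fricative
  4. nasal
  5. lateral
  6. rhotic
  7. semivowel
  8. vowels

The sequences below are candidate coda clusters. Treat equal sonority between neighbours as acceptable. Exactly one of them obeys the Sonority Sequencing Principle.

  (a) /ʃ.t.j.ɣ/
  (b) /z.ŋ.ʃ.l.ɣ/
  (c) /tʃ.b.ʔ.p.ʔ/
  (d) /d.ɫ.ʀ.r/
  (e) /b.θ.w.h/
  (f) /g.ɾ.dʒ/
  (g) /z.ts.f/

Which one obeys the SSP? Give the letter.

(a) sonority 3-1-7-3: ill-formed.
(b) sonority 3-4-3-5-3: ill-formed.
(c) sonority 2-1-1-1-1: well-formed.
(d) sonority 1-5-6-6: ill-formed.
(e) sonority 1-3-7-3: ill-formed.
(f) sonority 1-6-2: ill-formed.
(g) sonority 3-2-3: ill-formed.

c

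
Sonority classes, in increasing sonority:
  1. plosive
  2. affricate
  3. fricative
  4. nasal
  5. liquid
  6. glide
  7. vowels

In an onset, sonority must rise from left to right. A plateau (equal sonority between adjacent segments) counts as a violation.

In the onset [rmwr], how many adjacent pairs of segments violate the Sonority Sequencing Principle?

2

/r/ is a liquid (sonority 5).
/m/ is a nasal (sonority 4).
/w/ is a glide (sonority 6).
/r/ is a liquid (sonority 5).
/r/→/m/: 5→4 (does not rise) — violation.
/m/→/w/: 4→6 (rises) — ok.
/w/→/r/: 6→5 (does not rise) — violation.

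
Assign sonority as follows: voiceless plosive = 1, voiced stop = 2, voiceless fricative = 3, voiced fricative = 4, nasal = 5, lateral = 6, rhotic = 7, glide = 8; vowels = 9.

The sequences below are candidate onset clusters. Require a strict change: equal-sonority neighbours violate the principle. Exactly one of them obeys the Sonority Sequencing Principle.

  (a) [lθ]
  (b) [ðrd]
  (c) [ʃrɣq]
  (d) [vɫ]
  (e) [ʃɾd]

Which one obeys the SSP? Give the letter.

d

(a) sonority 6-3: ill-formed.
(b) sonority 4-7-2: ill-formed.
(c) sonority 3-7-4-1: ill-formed.
(d) sonority 4-6: well-formed.
(e) sonority 3-7-2: ill-formed.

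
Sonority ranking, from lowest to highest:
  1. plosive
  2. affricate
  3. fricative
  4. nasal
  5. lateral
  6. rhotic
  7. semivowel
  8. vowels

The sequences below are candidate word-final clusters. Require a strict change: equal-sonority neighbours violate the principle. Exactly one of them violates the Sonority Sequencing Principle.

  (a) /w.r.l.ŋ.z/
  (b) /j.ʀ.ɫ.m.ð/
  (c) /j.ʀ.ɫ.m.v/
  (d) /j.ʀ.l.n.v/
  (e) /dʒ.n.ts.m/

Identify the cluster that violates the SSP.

(a) /w.r.l.ŋ.z/: profile 7-6-5-4-3 — obeys.
(b) /j.ʀ.ɫ.m.ð/: profile 7-6-5-4-3 — obeys.
(c) /j.ʀ.ɫ.m.v/: profile 7-6-5-4-3 — obeys.
(d) /j.ʀ.l.n.v/: profile 7-6-5-4-3 — obeys.
(e) /dʒ.n.ts.m/: profile 2-4-2-4 — violates.

e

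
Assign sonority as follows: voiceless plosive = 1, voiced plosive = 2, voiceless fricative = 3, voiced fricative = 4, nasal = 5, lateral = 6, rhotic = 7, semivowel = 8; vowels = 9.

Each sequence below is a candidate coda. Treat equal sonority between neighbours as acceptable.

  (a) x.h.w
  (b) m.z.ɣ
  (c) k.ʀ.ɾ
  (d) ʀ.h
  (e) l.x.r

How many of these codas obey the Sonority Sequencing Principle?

2

(a) sonority 3-3-8: ill-formed.
(b) sonority 5-4-4: well-formed.
(c) sonority 1-7-7: ill-formed.
(d) sonority 7-3: well-formed.
(e) sonority 6-3-7: ill-formed.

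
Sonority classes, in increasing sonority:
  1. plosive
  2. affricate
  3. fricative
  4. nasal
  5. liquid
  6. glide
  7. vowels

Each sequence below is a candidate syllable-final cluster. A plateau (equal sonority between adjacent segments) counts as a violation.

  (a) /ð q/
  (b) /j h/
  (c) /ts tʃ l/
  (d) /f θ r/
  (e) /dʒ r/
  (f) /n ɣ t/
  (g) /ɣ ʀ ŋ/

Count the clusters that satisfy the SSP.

(a) 3-1 → obeys
(b) 6-3 → obeys
(c) 2-2-5 → violates
(d) 3-3-5 → violates
(e) 2-5 → violates
(f) 4-3-1 → obeys
(g) 3-5-4 → violates

3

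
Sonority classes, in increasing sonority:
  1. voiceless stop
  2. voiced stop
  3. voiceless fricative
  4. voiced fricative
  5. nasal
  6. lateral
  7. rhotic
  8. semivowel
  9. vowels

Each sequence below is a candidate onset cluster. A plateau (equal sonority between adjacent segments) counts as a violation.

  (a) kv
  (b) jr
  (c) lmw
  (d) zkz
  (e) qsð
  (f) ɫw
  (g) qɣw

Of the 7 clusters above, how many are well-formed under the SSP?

4

(a) kv: profile 1-4 — obeys.
(b) jr: profile 8-7 — violates.
(c) lmw: profile 6-5-8 — violates.
(d) zkz: profile 4-1-4 — violates.
(e) qsð: profile 1-3-4 — obeys.
(f) ɫw: profile 6-8 — obeys.
(g) qɣw: profile 1-4-8 — obeys.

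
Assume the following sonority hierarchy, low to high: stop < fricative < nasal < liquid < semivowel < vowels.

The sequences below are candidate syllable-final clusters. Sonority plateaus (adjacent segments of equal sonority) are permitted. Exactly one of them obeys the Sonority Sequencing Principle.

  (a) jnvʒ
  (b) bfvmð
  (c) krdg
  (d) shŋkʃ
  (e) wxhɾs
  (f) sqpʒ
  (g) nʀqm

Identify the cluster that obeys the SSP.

a

(a) sonority 5-3-2-2: well-formed.
(b) sonority 1-2-2-3-2: ill-formed.
(c) sonority 1-4-1-1: ill-formed.
(d) sonority 2-2-3-1-2: ill-formed.
(e) sonority 5-2-2-4-2: ill-formed.
(f) sonority 2-1-1-2: ill-formed.
(g) sonority 3-4-1-3: ill-formed.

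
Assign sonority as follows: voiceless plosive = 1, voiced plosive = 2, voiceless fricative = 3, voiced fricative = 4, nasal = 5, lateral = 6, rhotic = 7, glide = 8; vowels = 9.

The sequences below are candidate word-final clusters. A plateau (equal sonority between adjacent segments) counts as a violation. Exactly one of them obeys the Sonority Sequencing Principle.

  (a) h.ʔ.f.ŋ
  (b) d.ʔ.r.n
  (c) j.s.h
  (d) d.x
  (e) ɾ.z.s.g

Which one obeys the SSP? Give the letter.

e

(a) sonority 3-1-3-5: ill-formed.
(b) sonority 2-1-7-5: ill-formed.
(c) sonority 8-3-3: ill-formed.
(d) sonority 2-3: ill-formed.
(e) sonority 7-4-3-2: well-formed.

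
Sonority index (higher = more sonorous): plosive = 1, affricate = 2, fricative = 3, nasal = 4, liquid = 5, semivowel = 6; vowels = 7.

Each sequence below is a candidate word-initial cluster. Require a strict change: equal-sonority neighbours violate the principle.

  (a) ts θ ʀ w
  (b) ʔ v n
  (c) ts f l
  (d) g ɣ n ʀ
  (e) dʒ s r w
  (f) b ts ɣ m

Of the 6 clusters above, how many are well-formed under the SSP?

6

(a) ts θ ʀ w: profile 2-3-5-6 — obeys.
(b) ʔ v n: profile 1-3-4 — obeys.
(c) ts f l: profile 2-3-5 — obeys.
(d) g ɣ n ʀ: profile 1-3-4-5 — obeys.
(e) dʒ s r w: profile 2-3-5-6 — obeys.
(f) b ts ɣ m: profile 1-2-3-4 — obeys.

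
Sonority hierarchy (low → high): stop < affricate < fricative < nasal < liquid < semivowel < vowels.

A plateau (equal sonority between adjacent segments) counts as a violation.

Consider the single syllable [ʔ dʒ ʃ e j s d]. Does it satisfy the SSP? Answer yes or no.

Onset: /ʔ/ is a stop (sonority 1), /dʒ/ is an affricate (sonority 2), /ʃ/ is a fricative (sonority 3); then the nucleus /e/ (sonority 7).
Onset profile 1-2-3-7 — rises to the nucleus.
Coda: /j/ is a semivowel (sonority 6), /s/ is a fricative (sonority 3), /d/ is a stop (sonority 1).
Coda profile 7-6-3-1 — falls from the nucleus.

yes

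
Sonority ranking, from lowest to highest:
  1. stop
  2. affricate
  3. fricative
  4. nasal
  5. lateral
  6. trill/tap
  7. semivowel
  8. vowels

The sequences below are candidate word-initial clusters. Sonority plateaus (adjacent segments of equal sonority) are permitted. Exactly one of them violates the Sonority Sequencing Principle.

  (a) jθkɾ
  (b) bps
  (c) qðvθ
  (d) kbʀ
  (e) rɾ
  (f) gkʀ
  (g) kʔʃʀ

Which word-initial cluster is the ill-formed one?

(a) sonority 7-3-1-6: ill-formed.
(b) sonority 1-1-3: well-formed.
(c) sonority 1-3-3-3: well-formed.
(d) sonority 1-1-6: well-formed.
(e) sonority 6-6: well-formed.
(f) sonority 1-1-6: well-formed.
(g) sonority 1-1-3-6: well-formed.

a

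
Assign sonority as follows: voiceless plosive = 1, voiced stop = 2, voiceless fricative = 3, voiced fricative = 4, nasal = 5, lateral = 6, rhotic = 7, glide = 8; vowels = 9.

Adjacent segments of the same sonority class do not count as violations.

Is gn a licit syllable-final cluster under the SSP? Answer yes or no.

/g/ — voiced stop, sonority 2.
/n/ — nasal, sonority 5.
The profile is 2-5. Between /g/ (2) and /n/ (5) sonority does not fall, so the cluster violates the SSP.

no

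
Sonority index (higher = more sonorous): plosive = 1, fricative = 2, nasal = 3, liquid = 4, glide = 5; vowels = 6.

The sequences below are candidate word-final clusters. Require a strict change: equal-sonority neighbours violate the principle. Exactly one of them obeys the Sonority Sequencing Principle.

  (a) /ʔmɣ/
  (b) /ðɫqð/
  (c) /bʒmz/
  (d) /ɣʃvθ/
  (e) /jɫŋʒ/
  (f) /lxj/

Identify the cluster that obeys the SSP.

(a) 1-3-2 → violates
(b) 2-4-1-2 → violates
(c) 1-2-3-2 → violates
(d) 2-2-2-2 → violates
(e) 5-4-3-2 → obeys
(f) 4-2-5 → violates

e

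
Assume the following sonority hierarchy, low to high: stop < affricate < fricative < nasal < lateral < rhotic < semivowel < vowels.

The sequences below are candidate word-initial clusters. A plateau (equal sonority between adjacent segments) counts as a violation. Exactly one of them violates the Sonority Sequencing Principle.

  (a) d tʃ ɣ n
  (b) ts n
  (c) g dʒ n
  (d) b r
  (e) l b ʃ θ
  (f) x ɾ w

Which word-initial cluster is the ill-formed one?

e

(a) sonority 1-2-3-4: well-formed.
(b) sonority 2-4: well-formed.
(c) sonority 1-2-4: well-formed.
(d) sonority 1-6: well-formed.
(e) sonority 5-1-3-3: ill-formed.
(f) sonority 3-6-7: well-formed.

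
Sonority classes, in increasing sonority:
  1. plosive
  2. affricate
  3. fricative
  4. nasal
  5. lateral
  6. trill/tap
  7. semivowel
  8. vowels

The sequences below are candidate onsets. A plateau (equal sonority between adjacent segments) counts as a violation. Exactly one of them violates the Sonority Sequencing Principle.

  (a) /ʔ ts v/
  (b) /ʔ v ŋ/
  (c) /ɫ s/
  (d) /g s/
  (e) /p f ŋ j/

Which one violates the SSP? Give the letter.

(a) 1-2-3 → obeys
(b) 1-3-4 → obeys
(c) 5-3 → violates
(d) 1-3 → obeys
(e) 1-3-4-7 → obeys

c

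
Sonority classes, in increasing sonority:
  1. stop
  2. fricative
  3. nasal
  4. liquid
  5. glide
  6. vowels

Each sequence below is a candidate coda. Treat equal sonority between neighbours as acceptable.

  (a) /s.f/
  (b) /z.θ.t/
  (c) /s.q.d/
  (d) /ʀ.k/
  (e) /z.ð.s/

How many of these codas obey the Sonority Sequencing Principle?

5

(a) sonority 2-2: well-formed.
(b) sonority 2-2-1: well-formed.
(c) sonority 2-1-1: well-formed.
(d) sonority 4-1: well-formed.
(e) sonority 2-2-2: well-formed.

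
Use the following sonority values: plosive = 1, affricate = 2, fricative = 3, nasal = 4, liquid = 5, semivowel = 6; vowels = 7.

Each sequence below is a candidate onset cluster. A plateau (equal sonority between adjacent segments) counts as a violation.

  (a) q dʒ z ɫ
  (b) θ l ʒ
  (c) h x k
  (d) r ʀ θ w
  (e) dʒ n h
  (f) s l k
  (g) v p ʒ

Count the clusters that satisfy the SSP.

1

(a) sonority 1-2-3-5: well-formed.
(b) sonority 3-5-3: ill-formed.
(c) sonority 3-3-1: ill-formed.
(d) sonority 5-5-3-6: ill-formed.
(e) sonority 2-4-3: ill-formed.
(f) sonority 3-5-1: ill-formed.
(g) sonority 3-1-3: ill-formed.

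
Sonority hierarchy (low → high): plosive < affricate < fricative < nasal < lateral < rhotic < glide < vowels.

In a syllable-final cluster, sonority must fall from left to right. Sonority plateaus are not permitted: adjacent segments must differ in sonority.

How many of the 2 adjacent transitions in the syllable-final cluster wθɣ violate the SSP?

/w/ — glide, sonority 7.
/θ/ — fricative, sonority 3.
/ɣ/ — fricative, sonority 3.
/w/→/θ/: 7→3 (falls) — ok.
/θ/→/ɣ/: 3→3 (plateau) — violation.

1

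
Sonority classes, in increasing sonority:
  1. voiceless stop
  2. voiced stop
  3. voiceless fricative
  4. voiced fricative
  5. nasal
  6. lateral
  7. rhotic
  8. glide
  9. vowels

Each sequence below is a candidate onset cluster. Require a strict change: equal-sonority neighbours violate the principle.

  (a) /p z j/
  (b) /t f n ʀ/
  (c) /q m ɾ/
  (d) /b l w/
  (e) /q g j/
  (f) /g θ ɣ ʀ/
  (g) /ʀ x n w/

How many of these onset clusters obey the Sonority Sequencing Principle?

(a) 1-4-8 → obeys
(b) 1-3-5-7 → obeys
(c) 1-5-7 → obeys
(d) 2-6-8 → obeys
(e) 1-2-8 → obeys
(f) 2-3-4-7 → obeys
(g) 7-3-5-8 → violates

6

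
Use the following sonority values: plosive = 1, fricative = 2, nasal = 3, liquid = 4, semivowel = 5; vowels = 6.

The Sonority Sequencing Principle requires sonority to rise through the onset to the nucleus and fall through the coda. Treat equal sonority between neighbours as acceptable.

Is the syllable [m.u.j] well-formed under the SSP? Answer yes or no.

yes

Onset: /m/ is a nasal (sonority 3); then the nucleus /u/ (sonority 6).
Onset profile 3-6 — rises to the nucleus.
Coda: /j/ is a semivowel (sonority 5).
Coda profile 6-5 — falls from the nucleus.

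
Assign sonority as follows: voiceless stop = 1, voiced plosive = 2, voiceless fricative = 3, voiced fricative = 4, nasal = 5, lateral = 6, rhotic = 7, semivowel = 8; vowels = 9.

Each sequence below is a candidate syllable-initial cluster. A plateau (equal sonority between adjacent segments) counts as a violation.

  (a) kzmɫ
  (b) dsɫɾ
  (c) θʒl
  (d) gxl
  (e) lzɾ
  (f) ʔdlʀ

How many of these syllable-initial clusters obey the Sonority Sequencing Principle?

5

(a) 1-4-5-6 → obeys
(b) 2-3-6-7 → obeys
(c) 3-4-6 → obeys
(d) 2-3-6 → obeys
(e) 6-4-7 → violates
(f) 1-2-6-7 → obeys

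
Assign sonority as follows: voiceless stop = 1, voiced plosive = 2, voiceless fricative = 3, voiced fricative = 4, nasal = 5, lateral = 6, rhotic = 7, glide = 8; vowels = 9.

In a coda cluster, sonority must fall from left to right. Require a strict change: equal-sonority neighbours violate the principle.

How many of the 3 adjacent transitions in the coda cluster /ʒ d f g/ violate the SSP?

1

/ʒ/ is a voiced fricative (sonority 4).
/d/ is a voiced plosive (sonority 2).
/f/ is a voiceless fricative (sonority 3).
/g/ is a voiced plosive (sonority 2).
/ʒ/→/d/: 4→2 (falls) — ok.
/d/→/f/: 2→3 (does not fall) — violation.
/f/→/g/: 3→2 (falls) — ok.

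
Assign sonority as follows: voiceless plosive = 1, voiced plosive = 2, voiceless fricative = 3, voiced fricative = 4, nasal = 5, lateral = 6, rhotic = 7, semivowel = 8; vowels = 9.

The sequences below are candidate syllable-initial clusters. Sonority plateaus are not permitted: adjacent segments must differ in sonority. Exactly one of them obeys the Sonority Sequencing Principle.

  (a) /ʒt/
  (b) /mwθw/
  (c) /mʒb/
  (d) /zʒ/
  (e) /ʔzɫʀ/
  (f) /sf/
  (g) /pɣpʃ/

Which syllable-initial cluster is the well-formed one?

(a) /ʒt/: profile 4-1 — violates.
(b) /mwθw/: profile 5-8-3-8 — violates.
(c) /mʒb/: profile 5-4-2 — violates.
(d) /zʒ/: profile 4-4 — violates.
(e) /ʔzɫʀ/: profile 1-4-6-7 — obeys.
(f) /sf/: profile 3-3 — violates.
(g) /pɣpʃ/: profile 1-4-1-3 — violates.

e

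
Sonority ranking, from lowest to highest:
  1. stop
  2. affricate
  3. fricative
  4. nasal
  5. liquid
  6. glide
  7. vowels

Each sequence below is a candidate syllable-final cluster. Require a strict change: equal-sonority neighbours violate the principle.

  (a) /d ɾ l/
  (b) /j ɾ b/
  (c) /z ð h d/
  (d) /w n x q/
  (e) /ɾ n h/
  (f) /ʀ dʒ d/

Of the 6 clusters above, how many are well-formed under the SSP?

(a) sonority 1-5-5: ill-formed.
(b) sonority 6-5-1: well-formed.
(c) sonority 3-3-3-1: ill-formed.
(d) sonority 6-4-3-1: well-formed.
(e) sonority 5-4-3: well-formed.
(f) sonority 5-2-1: well-formed.

4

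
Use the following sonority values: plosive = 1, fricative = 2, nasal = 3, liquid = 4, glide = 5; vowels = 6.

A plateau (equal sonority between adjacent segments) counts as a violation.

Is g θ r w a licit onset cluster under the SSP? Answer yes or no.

yes

/g/ — plosive, sonority 1.
/θ/ — fricative, sonority 2.
/r/ — liquid, sonority 4.
/w/ — glide, sonority 5.
The profile 1-2-4-5 strictly rises, so the onset cluster satisfies the SSP.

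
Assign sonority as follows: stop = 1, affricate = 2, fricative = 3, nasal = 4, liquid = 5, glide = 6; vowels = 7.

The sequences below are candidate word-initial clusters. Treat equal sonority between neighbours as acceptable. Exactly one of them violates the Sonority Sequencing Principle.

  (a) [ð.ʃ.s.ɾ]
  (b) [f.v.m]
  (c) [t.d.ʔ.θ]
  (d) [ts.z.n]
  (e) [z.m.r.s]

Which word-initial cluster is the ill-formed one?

e

(a) [ð.ʃ.s.ɾ]: profile 3-3-3-5 — obeys.
(b) [f.v.m]: profile 3-3-4 — obeys.
(c) [t.d.ʔ.θ]: profile 1-1-1-3 — obeys.
(d) [ts.z.n]: profile 2-3-4 — obeys.
(e) [z.m.r.s]: profile 3-4-5-3 — violates.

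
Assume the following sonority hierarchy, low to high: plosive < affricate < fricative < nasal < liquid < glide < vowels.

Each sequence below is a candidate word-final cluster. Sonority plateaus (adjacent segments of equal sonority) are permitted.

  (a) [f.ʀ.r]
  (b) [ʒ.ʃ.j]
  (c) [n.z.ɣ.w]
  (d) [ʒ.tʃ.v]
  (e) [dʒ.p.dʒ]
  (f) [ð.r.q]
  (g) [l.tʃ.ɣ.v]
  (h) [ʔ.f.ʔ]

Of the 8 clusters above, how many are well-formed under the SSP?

0

(a) [f.ʀ.r]: profile 3-5-5 — violates.
(b) [ʒ.ʃ.j]: profile 3-3-6 — violates.
(c) [n.z.ɣ.w]: profile 4-3-3-6 — violates.
(d) [ʒ.tʃ.v]: profile 3-2-3 — violates.
(e) [dʒ.p.dʒ]: profile 2-1-2 — violates.
(f) [ð.r.q]: profile 3-5-1 — violates.
(g) [l.tʃ.ɣ.v]: profile 5-2-3-3 — violates.
(h) [ʔ.f.ʔ]: profile 1-3-1 — violates.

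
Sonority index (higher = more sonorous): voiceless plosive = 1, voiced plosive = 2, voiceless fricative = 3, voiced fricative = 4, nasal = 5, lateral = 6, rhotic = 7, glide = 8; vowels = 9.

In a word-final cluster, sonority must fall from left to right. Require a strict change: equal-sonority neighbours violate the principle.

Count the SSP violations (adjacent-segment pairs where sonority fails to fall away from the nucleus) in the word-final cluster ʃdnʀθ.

/ʃ/: voiceless fricative = 3.
/d/: voiced plosive = 2.
/n/: nasal = 5.
/ʀ/: rhotic = 7.
/θ/: voiceless fricative = 3.
/ʃ/→/d/: 3→2 (falls) — ok.
/d/→/n/: 2→5 (does not fall) — violation.
/n/→/ʀ/: 5→7 (does not fall) — violation.
/ʀ/→/θ/: 7→3 (falls) — ok.

2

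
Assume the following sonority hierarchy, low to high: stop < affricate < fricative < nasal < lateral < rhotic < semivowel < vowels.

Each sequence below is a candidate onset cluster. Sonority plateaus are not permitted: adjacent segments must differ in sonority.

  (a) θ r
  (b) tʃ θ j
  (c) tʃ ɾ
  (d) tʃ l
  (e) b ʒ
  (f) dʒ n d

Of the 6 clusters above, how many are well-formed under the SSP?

(a) 3-6 → obeys
(b) 2-3-7 → obeys
(c) 2-6 → obeys
(d) 2-5 → obeys
(e) 1-3 → obeys
(f) 2-4-1 → violates

5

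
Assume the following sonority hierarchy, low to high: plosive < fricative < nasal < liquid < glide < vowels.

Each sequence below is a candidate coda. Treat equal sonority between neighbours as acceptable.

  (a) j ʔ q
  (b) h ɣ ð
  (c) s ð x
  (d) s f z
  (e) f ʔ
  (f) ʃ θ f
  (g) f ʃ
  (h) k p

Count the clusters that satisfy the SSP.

(a) j ʔ q: profile 5-1-1 — obeys.
(b) h ɣ ð: profile 2-2-2 — obeys.
(c) s ð x: profile 2-2-2 — obeys.
(d) s f z: profile 2-2-2 — obeys.
(e) f ʔ: profile 2-1 — obeys.
(f) ʃ θ f: profile 2-2-2 — obeys.
(g) f ʃ: profile 2-2 — obeys.
(h) k p: profile 1-1 — obeys.

8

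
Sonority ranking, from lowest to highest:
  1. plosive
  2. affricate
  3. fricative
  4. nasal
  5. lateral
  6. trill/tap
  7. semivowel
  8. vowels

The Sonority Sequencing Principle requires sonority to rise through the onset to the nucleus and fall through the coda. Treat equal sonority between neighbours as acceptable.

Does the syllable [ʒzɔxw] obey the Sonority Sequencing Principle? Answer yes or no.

no

Onset: /ʒ/ is a fricative (sonority 3), /z/ is a fricative (sonority 3); then the nucleus /ɔ/ (sonority 8).
Onset profile 3-3-8 — rises to the nucleus.
Coda: /x/ is a fricative (sonority 3), /w/ is a semivowel (sonority 7).
Coda profile 8-3-7 — does not fall throughout.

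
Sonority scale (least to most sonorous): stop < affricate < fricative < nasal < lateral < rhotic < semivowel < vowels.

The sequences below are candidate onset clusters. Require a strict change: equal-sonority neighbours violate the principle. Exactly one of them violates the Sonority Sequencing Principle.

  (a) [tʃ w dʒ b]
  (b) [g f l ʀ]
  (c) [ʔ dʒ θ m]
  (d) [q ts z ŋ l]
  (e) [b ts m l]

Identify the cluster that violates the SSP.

(a) sonority 2-7-2-1: ill-formed.
(b) sonority 1-3-5-6: well-formed.
(c) sonority 1-2-3-4: well-formed.
(d) sonority 1-2-3-4-5: well-formed.
(e) sonority 1-2-4-5: well-formed.

a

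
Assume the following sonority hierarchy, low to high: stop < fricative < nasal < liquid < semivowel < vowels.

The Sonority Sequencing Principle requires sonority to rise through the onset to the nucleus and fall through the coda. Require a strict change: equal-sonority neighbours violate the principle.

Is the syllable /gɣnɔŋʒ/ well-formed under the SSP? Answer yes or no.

Onset: /g/ is a stop (sonority 1), /ɣ/ is a fricative (sonority 2), /n/ is a nasal (sonority 3); then the nucleus /ɔ/ (sonority 6).
Onset profile 1-2-3-6 — rises to the nucleus.
Coda: /ŋ/ is a nasal (sonority 3), /ʒ/ is a fricative (sonority 2).
Coda profile 6-3-2 — falls from the nucleus.

yes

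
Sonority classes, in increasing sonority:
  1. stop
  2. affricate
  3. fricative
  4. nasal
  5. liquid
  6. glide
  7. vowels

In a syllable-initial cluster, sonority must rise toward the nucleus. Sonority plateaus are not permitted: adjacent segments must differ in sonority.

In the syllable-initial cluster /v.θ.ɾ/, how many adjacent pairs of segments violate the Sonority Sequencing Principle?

/v/ is a fricative (sonority 3).
/θ/ is a fricative (sonority 3).
/ɾ/ is a liquid (sonority 5).
/v/→/θ/: 3→3 (plateau) — violation.
/θ/→/ɾ/: 3→5 (rises) — ok.

1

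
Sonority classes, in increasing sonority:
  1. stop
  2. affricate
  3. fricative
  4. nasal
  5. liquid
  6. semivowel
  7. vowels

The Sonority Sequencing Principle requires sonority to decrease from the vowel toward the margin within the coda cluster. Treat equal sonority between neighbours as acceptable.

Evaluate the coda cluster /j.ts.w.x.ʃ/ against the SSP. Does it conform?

no

/j/ — semivowel, sonority 6.
/ts/ — affricate, sonority 2.
/w/ — semivowel, sonority 6.
/x/ — fricative, sonority 3.
/ʃ/ — fricative, sonority 3.
The profile is 6-2-6-3-3. Between /ts/ (2) and /w/ (6) sonority does not fall, so the cluster violates the SSP.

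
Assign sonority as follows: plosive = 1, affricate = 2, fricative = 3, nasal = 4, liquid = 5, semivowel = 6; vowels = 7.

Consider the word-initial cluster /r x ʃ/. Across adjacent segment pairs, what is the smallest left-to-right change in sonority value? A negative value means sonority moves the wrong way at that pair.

-2

/r/: liquid = 5.
/x/: fricative = 3.
/ʃ/: fricative = 3.
/r/→/x/: change -2.
/x/→/ʃ/: change +0.
Minimum = -2.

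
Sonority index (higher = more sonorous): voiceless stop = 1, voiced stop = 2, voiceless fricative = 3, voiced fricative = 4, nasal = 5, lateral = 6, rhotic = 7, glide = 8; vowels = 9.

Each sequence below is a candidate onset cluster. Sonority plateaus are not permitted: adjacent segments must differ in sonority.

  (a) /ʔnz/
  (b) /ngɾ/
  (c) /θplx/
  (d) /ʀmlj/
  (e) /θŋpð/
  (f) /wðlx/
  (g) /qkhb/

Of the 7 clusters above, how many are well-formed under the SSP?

(a) sonority 1-5-4: ill-formed.
(b) sonority 5-2-7: ill-formed.
(c) sonority 3-1-6-3: ill-formed.
(d) sonority 7-5-6-8: ill-formed.
(e) sonority 3-5-1-4: ill-formed.
(f) sonority 8-4-6-3: ill-formed.
(g) sonority 1-1-3-2: ill-formed.

0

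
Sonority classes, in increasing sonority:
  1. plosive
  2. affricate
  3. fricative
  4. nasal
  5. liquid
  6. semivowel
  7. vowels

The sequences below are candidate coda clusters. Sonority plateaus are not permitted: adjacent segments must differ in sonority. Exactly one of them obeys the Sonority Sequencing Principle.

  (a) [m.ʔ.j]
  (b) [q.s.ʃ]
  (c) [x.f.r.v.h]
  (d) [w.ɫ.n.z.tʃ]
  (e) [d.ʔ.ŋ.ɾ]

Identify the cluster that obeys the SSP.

d

(a) 4-1-6 → violates
(b) 1-3-3 → violates
(c) 3-3-5-3-3 → violates
(d) 6-5-4-3-2 → obeys
(e) 1-1-4-5 → violates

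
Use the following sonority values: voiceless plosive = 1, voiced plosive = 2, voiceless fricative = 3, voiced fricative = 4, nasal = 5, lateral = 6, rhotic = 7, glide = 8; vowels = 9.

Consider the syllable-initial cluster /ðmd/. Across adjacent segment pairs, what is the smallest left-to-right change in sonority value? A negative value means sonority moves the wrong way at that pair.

/ð/: voiced fricative = 4.
/m/: nasal = 5.
/d/: voiced plosive = 2.
/ð/→/m/: change +1.
/m/→/d/: change -3.
Minimum = -3.

-3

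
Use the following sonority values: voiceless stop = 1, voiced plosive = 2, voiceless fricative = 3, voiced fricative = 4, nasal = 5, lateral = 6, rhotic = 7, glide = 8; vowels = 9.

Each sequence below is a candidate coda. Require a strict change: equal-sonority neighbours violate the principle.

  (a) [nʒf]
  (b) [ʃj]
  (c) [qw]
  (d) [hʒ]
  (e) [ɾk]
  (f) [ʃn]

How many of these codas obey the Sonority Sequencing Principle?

2

(a) [nʒf]: profile 5-4-3 — obeys.
(b) [ʃj]: profile 3-8 — violates.
(c) [qw]: profile 1-8 — violates.
(d) [hʒ]: profile 3-4 — violates.
(e) [ɾk]: profile 7-1 — obeys.
(f) [ʃn]: profile 3-5 — violates.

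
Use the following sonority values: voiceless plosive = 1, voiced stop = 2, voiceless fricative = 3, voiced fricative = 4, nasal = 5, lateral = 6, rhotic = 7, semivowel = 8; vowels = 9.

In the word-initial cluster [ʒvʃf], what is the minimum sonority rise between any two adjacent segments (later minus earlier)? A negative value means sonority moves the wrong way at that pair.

/ʒ/: voiced fricative = 4.
/v/: voiced fricative = 4.
/ʃ/: voiceless fricative = 3.
/f/: voiceless fricative = 3.
/ʒ/→/v/: change +0.
/v/→/ʃ/: change -1.
/ʃ/→/f/: change +0.
Minimum = -1.

-1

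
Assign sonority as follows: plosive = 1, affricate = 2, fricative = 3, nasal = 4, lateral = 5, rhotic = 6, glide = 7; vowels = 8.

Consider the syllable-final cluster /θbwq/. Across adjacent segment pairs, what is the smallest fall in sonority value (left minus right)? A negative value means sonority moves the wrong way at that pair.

/θ/: fricative = 3.
/b/: plosive = 1.
/w/: glide = 7.
/q/: plosive = 1.
/θ/→/b/: change +2.
/b/→/w/: change -6.
/w/→/q/: change +6.
Minimum = -6.

-6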